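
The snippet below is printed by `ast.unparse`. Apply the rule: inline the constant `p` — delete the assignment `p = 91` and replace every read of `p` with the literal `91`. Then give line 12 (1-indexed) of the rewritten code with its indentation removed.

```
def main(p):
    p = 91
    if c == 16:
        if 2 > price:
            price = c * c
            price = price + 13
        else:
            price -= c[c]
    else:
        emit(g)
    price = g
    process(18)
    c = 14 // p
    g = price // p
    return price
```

c = 14 // 91

Transformed code:
def main(p):
    if c == 16:
        if 2 > price:
            price = c * c
            price = price + 13
        else:
            price -= c[c]
    else:
        emit(g)
    price = g
    process(18)
    c = 14 // 91
    g = price // 91
    return price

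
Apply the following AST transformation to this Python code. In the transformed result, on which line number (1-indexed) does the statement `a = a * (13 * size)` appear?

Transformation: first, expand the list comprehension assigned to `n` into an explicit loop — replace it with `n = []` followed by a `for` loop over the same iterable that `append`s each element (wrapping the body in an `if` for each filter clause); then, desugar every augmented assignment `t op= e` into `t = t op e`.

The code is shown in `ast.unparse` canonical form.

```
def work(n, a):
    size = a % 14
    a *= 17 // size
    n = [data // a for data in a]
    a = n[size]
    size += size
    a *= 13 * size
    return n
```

Transformed code:
def work(n, a):
    size = a % 14
    a = a * (17 // size)
    n = []
    for data in a:
        n.append(data // a)
    a = n[size]
    size = size + size
    a = a * (13 * size)
    return n

9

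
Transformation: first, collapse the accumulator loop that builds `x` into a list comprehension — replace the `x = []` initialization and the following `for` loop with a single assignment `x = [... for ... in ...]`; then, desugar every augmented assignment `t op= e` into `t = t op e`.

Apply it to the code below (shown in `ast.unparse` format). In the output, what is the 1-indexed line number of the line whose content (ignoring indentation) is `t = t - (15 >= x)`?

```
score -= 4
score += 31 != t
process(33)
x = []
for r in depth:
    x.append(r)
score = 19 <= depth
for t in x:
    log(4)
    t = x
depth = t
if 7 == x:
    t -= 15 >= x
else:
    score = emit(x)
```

11

Transformed code:
score = score - 4
score = score + (31 != t)
process(33)
x = [r for r in depth]
score = 19 <= depth
for t in x:
    log(4)
    t = x
depth = t
if 7 == x:
    t = t - (15 >= x)
else:
    score = emit(x)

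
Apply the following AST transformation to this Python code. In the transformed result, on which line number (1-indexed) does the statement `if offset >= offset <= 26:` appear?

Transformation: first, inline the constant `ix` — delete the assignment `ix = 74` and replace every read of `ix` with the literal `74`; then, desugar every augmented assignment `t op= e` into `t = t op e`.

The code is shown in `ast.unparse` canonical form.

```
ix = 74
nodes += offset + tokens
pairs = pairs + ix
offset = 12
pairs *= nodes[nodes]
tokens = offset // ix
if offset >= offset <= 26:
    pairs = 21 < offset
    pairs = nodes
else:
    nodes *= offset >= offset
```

Transformed code:
nodes = nodes + (offset + tokens)
pairs = pairs + 74
offset = 12
pairs = pairs * nodes[nodes]
tokens = offset // 74
if offset >= offset <= 26:
    pairs = 21 < offset
    pairs = nodes
else:
    nodes = nodes * (offset >= offset)

6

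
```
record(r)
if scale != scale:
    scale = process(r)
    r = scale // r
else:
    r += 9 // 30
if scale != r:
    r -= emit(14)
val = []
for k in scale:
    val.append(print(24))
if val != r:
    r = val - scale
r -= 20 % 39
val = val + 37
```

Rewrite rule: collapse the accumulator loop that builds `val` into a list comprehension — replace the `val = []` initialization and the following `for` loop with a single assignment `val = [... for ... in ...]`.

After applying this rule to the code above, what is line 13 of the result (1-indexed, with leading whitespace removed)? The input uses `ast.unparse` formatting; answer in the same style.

val = val + 37

Transformed code:
record(r)
if scale != scale:
    scale = process(r)
    r = scale // r
else:
    r += 9 // 30
if scale != r:
    r -= emit(14)
val = [print(24) for k in scale]
if val != r:
    r = val - scale
r -= 20 % 39
val = val + 37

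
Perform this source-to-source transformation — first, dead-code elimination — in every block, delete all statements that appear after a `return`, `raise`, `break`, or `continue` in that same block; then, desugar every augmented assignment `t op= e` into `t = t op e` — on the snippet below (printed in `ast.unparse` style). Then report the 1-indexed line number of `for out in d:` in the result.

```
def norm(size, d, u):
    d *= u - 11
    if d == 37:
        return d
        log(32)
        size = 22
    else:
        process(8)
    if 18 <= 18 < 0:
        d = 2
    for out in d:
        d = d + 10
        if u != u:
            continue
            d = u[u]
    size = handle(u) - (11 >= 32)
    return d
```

9

Transformed code:
def norm(size, d, u):
    d = d * (u - 11)
    if d == 37:
        return d
    else:
        process(8)
    if 18 <= 18 < 0:
        d = 2
    for out in d:
        d = d + 10
        if u != u:
            continue
    size = handle(u) - (11 >= 32)
    return d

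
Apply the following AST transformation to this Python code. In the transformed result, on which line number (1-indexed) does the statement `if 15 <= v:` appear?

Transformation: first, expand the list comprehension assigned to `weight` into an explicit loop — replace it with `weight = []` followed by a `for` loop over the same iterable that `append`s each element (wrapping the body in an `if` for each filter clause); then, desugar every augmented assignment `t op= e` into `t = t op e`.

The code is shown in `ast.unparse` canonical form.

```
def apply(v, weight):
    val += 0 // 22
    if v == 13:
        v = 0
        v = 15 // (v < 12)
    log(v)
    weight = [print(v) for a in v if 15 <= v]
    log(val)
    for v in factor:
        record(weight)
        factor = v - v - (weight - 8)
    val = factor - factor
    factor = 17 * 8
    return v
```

Transformed code:
def apply(v, weight):
    val = val + 0 // 22
    if v == 13:
        v = 0
        v = 15 // (v < 12)
    log(v)
    weight = []
    for a in v:
        if 15 <= v:
            weight.append(print(v))
    log(val)
    for v in factor:
        record(weight)
        factor = v - v - (weight - 8)
    val = factor - factor
    factor = 17 * 8
    return v

9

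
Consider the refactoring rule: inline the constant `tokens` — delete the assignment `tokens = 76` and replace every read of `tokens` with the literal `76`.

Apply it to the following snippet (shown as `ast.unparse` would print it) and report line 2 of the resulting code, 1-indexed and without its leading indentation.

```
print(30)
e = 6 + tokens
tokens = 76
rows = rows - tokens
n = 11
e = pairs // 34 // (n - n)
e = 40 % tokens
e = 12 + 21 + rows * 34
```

e = 6 + 76

Transformed code:
print(30)
e = 6 + 76
rows = rows - 76
n = 11
e = pairs // 34 // (n - n)
e = 40 % 76
e = 12 + 21 + rows * 34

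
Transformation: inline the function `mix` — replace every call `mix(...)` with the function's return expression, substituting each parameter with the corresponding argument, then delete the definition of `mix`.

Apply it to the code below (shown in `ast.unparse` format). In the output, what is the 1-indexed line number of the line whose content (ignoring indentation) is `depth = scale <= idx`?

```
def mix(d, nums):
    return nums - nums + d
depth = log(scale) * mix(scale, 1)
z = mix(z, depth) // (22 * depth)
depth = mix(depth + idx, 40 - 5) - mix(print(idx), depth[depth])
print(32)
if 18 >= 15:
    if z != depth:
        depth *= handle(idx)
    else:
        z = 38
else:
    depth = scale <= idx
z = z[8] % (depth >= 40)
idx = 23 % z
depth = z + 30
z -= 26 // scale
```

Transformed code:
depth = log(scale) * (1 - 1 + scale)
z = (depth - depth + z) // (22 * depth)
depth = 40 - 5 - (40 - 5) + (depth + idx) - (depth[depth] - depth[depth] + print(idx))
print(32)
if 18 >= 15:
    if z != depth:
        depth *= handle(idx)
    else:
        z = 38
else:
    depth = scale <= idx
z = z[8] % (depth >= 40)
idx = 23 % z
depth = z + 30
z -= 26 // scale

11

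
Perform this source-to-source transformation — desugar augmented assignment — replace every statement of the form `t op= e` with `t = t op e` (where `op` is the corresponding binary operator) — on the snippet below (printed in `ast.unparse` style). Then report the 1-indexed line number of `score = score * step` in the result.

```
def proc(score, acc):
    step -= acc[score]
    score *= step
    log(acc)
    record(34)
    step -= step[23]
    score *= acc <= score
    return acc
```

3

Transformed code:
def proc(score, acc):
    step = step - acc[score]
    score = score * step
    log(acc)
    record(34)
    step = step - step[23]
    score = score * (acc <= score)
    return acc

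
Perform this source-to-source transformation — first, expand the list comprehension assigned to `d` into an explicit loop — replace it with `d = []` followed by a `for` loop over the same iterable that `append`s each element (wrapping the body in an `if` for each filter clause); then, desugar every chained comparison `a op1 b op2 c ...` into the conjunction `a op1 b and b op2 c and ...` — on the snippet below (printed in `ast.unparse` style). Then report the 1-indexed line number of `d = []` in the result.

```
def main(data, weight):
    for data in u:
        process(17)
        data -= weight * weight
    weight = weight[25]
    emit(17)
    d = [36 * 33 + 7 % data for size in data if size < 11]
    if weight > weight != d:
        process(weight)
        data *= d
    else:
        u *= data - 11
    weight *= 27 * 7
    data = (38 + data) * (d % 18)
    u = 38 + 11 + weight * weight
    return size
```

Transformed code:
def main(data, weight):
    for data in u:
        process(17)
        data -= weight * weight
    weight = weight[25]
    emit(17)
    d = []
    for size in data:
        if size < 11:
            d.append(36 * 33 + 7 % data)
    if weight > weight and weight != d:
        process(weight)
        data *= d
    else:
        u *= data - 11
    weight *= 27 * 7
    data = (38 + data) * (d % 18)
    u = 38 + 11 + weight * weight
    return size

7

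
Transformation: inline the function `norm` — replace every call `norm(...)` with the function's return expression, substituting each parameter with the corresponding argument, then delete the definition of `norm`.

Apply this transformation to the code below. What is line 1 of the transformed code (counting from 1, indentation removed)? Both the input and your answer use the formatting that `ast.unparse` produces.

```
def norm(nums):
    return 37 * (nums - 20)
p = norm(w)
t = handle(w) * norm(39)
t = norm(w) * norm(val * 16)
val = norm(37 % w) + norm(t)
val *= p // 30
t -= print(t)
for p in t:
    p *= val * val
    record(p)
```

p = 37 * (w - 20)

Transformed code:
p = 37 * (w - 20)
t = handle(w) * (37 * (39 - 20))
t = 37 * (w - 20) * (37 * (val * 16 - 20))
val = 37 * (37 % w - 20) + 37 * (t - 20)
val *= p // 30
t -= print(t)
for p in t:
    p *= val * val
    record(p)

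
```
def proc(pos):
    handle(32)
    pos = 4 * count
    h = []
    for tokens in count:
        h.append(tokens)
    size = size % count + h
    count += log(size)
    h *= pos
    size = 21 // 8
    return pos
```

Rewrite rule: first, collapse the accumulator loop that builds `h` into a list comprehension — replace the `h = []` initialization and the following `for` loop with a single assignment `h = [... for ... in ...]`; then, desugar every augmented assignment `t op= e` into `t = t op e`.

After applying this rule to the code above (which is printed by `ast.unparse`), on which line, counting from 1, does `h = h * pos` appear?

7

Transformed code:
def proc(pos):
    handle(32)
    pos = 4 * count
    h = [tokens for tokens in count]
    size = size % count + h
    count = count + log(size)
    h = h * pos
    size = 21 // 8
    return pos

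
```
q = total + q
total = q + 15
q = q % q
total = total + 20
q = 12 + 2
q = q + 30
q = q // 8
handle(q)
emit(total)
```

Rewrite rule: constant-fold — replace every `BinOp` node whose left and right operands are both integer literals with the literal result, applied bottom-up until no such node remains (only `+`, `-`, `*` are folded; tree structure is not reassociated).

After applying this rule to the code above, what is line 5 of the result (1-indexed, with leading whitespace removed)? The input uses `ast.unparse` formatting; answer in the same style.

q = 14

Transformed code:
q = total + q
total = q + 15
q = q % q
total = total + 20
q = 14
q = q + 30
q = q // 8
handle(q)
emit(total)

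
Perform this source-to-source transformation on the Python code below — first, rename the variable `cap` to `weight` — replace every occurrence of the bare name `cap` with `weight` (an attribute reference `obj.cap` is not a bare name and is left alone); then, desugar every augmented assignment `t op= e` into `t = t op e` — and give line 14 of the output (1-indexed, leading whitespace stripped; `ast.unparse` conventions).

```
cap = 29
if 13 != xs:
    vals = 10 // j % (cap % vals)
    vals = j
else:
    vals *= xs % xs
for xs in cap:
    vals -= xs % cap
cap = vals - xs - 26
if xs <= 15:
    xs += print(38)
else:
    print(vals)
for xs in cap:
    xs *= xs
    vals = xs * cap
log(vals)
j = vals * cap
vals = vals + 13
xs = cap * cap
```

Transformed code:
weight = 29
if 13 != xs:
    vals = 10 // j % (weight % vals)
    vals = j
else:
    vals = vals * (xs % xs)
for xs in weight:
    vals = vals - xs % weight
weight = vals - xs - 26
if xs <= 15:
    xs = xs + print(38)
else:
    print(vals)
for xs in weight:
    xs = xs * xs
    vals = xs * weight
log(vals)
j = vals * weight
vals = vals + 13
xs = weight * weight

for xs in weight:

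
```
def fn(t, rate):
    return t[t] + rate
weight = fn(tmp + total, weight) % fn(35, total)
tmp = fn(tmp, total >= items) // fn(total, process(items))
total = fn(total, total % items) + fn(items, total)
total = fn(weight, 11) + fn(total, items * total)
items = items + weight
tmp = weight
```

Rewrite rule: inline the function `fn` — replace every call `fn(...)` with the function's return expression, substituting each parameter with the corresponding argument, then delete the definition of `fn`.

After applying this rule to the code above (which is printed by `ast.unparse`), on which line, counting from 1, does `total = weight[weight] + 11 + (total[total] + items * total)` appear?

Transformed code:
weight = ((tmp + total)[tmp + total] + weight) % (35[35] + total)
tmp = (tmp[tmp] + (total >= items)) // (total[total] + process(items))
total = total[total] + total % items + (items[items] + total)
total = weight[weight] + 11 + (total[total] + items * total)
items = items + weight
tmp = weight

4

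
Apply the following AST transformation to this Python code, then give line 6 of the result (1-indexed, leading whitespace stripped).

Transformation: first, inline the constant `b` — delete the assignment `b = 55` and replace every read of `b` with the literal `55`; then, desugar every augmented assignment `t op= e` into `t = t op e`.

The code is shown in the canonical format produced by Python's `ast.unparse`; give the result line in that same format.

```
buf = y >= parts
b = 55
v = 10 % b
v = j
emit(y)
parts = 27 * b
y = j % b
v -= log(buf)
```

Transformed code:
buf = y >= parts
v = 10 % 55
v = j
emit(y)
parts = 27 * 55
y = j % 55
v = v - log(buf)

y = j % 55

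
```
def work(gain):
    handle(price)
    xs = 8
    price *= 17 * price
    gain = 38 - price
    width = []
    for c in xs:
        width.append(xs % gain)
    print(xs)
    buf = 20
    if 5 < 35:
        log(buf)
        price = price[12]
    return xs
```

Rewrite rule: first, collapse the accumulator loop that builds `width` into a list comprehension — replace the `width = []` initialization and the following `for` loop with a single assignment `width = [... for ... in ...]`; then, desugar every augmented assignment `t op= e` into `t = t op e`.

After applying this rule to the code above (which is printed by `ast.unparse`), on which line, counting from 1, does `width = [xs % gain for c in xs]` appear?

Transformed code:
def work(gain):
    handle(price)
    xs = 8
    price = price * (17 * price)
    gain = 38 - price
    width = [xs % gain for c in xs]
    print(xs)
    buf = 20
    if 5 < 35:
        log(buf)
        price = price[12]
    return xs

6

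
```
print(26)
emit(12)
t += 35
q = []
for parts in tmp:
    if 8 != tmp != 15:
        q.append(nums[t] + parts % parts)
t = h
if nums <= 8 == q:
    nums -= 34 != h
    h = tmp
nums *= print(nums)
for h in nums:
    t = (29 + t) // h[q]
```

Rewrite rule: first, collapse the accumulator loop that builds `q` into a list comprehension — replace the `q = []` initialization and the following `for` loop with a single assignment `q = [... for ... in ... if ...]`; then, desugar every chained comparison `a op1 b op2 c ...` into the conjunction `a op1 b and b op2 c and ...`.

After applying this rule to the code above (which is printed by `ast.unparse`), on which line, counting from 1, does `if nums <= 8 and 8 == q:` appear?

Transformed code:
print(26)
emit(12)
t += 35
q = [nums[t] + parts % parts for parts in tmp if 8 != tmp and tmp != 15]
t = h
if nums <= 8 and 8 == q:
    nums -= 34 != h
    h = tmp
nums *= print(nums)
for h in nums:
    t = (29 + t) // h[q]

6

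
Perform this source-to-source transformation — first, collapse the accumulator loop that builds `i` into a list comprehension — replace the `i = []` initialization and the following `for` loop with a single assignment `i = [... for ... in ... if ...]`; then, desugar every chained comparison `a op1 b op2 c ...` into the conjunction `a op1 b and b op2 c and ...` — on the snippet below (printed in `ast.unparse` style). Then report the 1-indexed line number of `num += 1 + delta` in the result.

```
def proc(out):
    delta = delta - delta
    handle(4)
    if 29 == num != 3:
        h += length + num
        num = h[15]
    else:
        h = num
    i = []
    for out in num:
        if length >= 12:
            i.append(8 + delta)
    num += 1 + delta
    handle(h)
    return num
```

Transformed code:
def proc(out):
    delta = delta - delta
    handle(4)
    if 29 == num and num != 3:
        h += length + num
        num = h[15]
    else:
        h = num
    i = [8 + delta for out in num if length >= 12]
    num += 1 + delta
    handle(h)
    return num

10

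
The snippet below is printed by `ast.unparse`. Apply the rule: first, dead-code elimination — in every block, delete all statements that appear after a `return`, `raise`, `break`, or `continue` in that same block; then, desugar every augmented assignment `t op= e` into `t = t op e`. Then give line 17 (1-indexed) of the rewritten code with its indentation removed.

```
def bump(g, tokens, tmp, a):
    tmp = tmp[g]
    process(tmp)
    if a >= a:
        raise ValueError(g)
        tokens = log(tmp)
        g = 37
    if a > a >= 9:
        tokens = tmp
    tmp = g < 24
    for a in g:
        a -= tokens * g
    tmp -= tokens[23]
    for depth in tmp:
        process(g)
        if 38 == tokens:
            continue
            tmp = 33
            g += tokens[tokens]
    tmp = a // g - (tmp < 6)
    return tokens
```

Transformed code:
def bump(g, tokens, tmp, a):
    tmp = tmp[g]
    process(tmp)
    if a >= a:
        raise ValueError(g)
    if a > a >= 9:
        tokens = tmp
    tmp = g < 24
    for a in g:
        a = a - tokens * g
    tmp = tmp - tokens[23]
    for depth in tmp:
        process(g)
        if 38 == tokens:
            continue
    tmp = a // g - (tmp < 6)
    return tokens

return tokens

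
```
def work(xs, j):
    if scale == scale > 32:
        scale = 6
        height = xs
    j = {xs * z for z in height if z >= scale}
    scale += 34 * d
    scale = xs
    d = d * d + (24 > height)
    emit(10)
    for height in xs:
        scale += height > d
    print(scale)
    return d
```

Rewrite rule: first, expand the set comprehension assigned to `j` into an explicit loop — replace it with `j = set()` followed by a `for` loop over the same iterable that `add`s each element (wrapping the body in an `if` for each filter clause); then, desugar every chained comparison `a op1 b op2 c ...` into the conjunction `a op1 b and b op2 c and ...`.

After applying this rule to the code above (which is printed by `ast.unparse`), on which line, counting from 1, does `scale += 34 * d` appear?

Transformed code:
def work(xs, j):
    if scale == scale and scale > 32:
        scale = 6
        height = xs
    j = set()
    for z in height:
        if z >= scale:
            j.add(xs * z)
    scale += 34 * d
    scale = xs
    d = d * d + (24 > height)
    emit(10)
    for height in xs:
        scale += height > d
    print(scale)
    return d

9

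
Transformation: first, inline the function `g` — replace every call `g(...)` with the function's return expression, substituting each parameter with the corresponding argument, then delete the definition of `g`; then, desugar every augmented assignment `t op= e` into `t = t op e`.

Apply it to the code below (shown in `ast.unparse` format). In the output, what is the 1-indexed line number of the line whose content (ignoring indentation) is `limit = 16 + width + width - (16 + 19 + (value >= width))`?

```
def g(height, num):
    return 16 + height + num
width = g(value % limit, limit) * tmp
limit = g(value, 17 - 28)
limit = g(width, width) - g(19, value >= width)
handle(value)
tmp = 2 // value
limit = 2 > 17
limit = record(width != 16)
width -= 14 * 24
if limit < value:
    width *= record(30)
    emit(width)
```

3

Transformed code:
width = (16 + value % limit + limit) * tmp
limit = 16 + value + (17 - 28)
limit = 16 + width + width - (16 + 19 + (value >= width))
handle(value)
tmp = 2 // value
limit = 2 > 17
limit = record(width != 16)
width = width - 14 * 24
if limit < value:
    width = width * record(30)
    emit(width)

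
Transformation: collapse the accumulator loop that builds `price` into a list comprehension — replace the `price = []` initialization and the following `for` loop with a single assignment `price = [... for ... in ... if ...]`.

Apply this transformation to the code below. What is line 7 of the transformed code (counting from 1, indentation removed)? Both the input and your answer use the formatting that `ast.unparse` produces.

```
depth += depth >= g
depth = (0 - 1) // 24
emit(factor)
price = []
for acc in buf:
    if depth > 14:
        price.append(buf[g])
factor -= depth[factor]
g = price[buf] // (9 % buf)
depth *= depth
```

Transformed code:
depth += depth >= g
depth = (0 - 1) // 24
emit(factor)
price = [buf[g] for acc in buf if depth > 14]
factor -= depth[factor]
g = price[buf] // (9 % buf)
depth *= depth

depth *= depth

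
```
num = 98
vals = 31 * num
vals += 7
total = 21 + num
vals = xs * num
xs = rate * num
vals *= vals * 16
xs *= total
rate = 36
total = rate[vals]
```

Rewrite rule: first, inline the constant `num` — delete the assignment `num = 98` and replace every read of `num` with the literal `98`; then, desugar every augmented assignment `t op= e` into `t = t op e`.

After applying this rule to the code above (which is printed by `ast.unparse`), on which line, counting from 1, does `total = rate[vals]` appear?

Transformed code:
vals = 31 * 98
vals = vals + 7
total = 21 + 98
vals = xs * 98
xs = rate * 98
vals = vals * (vals * 16)
xs = xs * total
rate = 36
total = rate[vals]

9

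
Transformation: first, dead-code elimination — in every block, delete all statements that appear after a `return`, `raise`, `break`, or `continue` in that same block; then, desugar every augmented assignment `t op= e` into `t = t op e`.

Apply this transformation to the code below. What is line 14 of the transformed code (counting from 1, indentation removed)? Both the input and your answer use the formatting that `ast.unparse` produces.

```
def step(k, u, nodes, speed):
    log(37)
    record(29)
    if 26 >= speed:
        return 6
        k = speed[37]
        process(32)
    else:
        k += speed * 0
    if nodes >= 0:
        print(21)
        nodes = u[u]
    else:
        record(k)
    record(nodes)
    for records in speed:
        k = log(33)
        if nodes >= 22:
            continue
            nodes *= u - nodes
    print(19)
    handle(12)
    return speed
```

Transformed code:
def step(k, u, nodes, speed):
    log(37)
    record(29)
    if 26 >= speed:
        return 6
    else:
        k = k + speed * 0
    if nodes >= 0:
        print(21)
        nodes = u[u]
    else:
        record(k)
    record(nodes)
    for records in speed:
        k = log(33)
        if nodes >= 22:
            continue
    print(19)
    handle(12)
    return speed

for records in speed:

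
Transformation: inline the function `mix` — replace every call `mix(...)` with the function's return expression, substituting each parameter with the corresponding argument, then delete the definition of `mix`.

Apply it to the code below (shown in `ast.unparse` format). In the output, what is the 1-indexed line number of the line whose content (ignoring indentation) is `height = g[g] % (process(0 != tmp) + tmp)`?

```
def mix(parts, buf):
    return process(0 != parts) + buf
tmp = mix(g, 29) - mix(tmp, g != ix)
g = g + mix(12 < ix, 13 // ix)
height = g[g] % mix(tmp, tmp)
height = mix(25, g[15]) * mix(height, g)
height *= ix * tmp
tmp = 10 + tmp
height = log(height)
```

3

Transformed code:
tmp = process(0 != g) + 29 - (process(0 != tmp) + (g != ix))
g = g + (process(0 != (12 < ix)) + 13 // ix)
height = g[g] % (process(0 != tmp) + tmp)
height = (process(0 != 25) + g[15]) * (process(0 != height) + g)
height *= ix * tmp
tmp = 10 + tmp
height = log(height)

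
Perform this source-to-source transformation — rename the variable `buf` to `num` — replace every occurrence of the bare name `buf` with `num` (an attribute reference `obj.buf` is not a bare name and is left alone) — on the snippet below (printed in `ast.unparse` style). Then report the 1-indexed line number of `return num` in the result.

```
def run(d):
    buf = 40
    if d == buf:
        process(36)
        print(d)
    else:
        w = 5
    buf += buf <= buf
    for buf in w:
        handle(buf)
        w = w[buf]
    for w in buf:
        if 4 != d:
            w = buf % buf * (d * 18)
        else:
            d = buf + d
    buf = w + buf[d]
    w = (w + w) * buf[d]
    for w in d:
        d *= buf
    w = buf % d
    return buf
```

22

Transformed code:
def run(d):
    num = 40
    if d == num:
        process(36)
        print(d)
    else:
        w = 5
    num += num <= num
    for num in w:
        handle(num)
        w = w[num]
    for w in num:
        if 4 != d:
            w = num % num * (d * 18)
        else:
            d = num + d
    num = w + num[d]
    w = (w + w) * num[d]
    for w in d:
        d *= num
    w = num % d
    return num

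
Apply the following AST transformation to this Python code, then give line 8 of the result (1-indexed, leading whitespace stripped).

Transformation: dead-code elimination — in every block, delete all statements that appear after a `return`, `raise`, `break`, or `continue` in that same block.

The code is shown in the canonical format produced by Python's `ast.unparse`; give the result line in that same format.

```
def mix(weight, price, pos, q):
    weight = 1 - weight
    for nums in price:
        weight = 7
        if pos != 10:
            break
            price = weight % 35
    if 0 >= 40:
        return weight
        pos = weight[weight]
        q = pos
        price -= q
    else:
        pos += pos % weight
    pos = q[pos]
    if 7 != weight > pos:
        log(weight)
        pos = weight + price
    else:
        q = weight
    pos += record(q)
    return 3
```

Transformed code:
def mix(weight, price, pos, q):
    weight = 1 - weight
    for nums in price:
        weight = 7
        if pos != 10:
            break
    if 0 >= 40:
        return weight
    else:
        pos += pos % weight
    pos = q[pos]
    if 7 != weight > pos:
        log(weight)
        pos = weight + price
    else:
        q = weight
    pos += record(q)
    return 3

return weight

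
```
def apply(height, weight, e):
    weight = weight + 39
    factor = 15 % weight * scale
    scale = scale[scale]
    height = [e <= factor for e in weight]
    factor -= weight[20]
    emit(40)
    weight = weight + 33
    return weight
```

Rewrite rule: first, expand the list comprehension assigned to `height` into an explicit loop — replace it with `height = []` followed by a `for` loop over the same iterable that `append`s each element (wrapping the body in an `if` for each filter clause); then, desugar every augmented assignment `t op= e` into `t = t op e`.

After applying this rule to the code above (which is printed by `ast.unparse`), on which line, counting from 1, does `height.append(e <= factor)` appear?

Transformed code:
def apply(height, weight, e):
    weight = weight + 39
    factor = 15 % weight * scale
    scale = scale[scale]
    height = []
    for e in weight:
        height.append(e <= factor)
    factor = factor - weight[20]
    emit(40)
    weight = weight + 33
    return weight

7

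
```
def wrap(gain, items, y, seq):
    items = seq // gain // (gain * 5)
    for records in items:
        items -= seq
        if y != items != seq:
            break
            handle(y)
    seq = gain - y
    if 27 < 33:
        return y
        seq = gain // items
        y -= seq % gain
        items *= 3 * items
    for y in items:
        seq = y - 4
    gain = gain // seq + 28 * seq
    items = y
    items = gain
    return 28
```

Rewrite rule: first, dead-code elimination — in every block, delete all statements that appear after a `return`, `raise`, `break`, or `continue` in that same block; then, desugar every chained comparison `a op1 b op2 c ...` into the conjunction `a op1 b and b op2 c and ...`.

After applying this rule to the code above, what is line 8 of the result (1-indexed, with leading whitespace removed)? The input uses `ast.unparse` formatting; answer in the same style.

if 27 < 33:

Transformed code:
def wrap(gain, items, y, seq):
    items = seq // gain // (gain * 5)
    for records in items:
        items -= seq
        if y != items and items != seq:
            break
    seq = gain - y
    if 27 < 33:
        return y
    for y in items:
        seq = y - 4
    gain = gain // seq + 28 * seq
    items = y
    items = gain
    return 28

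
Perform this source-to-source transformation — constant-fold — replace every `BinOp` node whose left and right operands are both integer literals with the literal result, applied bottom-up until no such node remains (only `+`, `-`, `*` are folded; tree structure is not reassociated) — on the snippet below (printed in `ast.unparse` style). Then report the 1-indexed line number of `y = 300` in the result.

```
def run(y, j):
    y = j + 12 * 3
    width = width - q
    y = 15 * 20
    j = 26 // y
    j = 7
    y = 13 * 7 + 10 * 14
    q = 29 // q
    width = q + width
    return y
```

4

Transformed code:
def run(y, j):
    y = j + 36
    width = width - q
    y = 300
    j = 26 // y
    j = 7
    y = 231
    q = 29 // q
    width = q + width
    return y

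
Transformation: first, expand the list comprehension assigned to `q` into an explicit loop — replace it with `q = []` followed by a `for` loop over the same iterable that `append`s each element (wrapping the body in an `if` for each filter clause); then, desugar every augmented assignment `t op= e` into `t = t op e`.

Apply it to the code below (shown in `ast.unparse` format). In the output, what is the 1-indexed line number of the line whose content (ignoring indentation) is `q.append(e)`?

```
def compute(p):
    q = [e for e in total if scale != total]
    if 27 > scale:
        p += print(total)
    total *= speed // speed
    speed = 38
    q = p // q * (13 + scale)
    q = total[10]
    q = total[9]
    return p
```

Transformed code:
def compute(p):
    q = []
    for e in total:
        if scale != total:
            q.append(e)
    if 27 > scale:
        p = p + print(total)
    total = total * (speed // speed)
    speed = 38
    q = p // q * (13 + scale)
    q = total[10]
    q = total[9]
    return p

5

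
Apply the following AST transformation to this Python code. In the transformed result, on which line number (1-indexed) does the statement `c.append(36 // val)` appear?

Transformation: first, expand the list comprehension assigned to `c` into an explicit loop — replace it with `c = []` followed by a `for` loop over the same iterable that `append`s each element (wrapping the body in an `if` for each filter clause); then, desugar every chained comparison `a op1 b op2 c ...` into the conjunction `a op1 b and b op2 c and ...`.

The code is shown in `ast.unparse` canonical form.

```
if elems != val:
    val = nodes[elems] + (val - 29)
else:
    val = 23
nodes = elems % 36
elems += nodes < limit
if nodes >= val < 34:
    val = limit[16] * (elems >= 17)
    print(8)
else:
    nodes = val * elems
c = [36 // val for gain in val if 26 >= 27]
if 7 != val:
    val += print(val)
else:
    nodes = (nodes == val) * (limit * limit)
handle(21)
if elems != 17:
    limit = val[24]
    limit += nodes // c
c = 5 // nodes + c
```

15

Transformed code:
if elems != val:
    val = nodes[elems] + (val - 29)
else:
    val = 23
nodes = elems % 36
elems += nodes < limit
if nodes >= val and val < 34:
    val = limit[16] * (elems >= 17)
    print(8)
else:
    nodes = val * elems
c = []
for gain in val:
    if 26 >= 27:
        c.append(36 // val)
if 7 != val:
    val += print(val)
else:
    nodes = (nodes == val) * (limit * limit)
handle(21)
if elems != 17:
    limit = val[24]
    limit += nodes // c
c = 5 // nodes + c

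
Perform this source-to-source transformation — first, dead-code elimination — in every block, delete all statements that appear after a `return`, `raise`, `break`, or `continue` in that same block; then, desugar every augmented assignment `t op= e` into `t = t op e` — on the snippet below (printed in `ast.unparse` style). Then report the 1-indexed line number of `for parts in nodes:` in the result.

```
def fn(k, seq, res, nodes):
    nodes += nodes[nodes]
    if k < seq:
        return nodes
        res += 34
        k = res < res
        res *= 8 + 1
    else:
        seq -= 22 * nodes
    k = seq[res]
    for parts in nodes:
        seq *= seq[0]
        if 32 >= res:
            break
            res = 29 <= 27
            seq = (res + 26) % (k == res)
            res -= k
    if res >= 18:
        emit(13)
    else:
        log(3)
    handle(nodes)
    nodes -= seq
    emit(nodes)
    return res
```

Transformed code:
def fn(k, seq, res, nodes):
    nodes = nodes + nodes[nodes]
    if k < seq:
        return nodes
    else:
        seq = seq - 22 * nodes
    k = seq[res]
    for parts in nodes:
        seq = seq * seq[0]
        if 32 >= res:
            break
    if res >= 18:
        emit(13)
    else:
        log(3)
    handle(nodes)
    nodes = nodes - seq
    emit(nodes)
    return res

8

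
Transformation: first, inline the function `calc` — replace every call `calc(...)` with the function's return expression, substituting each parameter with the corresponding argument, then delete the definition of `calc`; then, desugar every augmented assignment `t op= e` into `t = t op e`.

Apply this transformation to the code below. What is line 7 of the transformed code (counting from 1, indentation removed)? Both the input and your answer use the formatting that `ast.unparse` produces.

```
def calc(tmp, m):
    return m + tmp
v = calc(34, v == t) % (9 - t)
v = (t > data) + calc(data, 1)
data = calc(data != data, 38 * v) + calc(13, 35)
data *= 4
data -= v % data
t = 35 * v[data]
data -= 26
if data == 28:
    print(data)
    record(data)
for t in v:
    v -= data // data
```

data = data - 26

Transformed code:
v = ((v == t) + 34) % (9 - t)
v = (t > data) + (1 + data)
data = 38 * v + (data != data) + (35 + 13)
data = data * 4
data = data - v % data
t = 35 * v[data]
data = data - 26
if data == 28:
    print(data)
    record(data)
for t in v:
    v = v - data // data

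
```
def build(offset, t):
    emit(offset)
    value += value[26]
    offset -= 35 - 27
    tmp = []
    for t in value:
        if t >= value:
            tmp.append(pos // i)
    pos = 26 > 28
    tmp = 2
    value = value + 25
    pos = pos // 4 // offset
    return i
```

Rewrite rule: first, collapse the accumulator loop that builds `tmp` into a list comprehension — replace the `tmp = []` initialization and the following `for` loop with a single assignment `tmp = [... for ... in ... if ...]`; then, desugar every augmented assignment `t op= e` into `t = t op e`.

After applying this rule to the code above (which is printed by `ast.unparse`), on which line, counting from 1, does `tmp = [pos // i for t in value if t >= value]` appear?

5

Transformed code:
def build(offset, t):
    emit(offset)
    value = value + value[26]
    offset = offset - (35 - 27)
    tmp = [pos // i for t in value if t >= value]
    pos = 26 > 28
    tmp = 2
    value = value + 25
    pos = pos // 4 // offset
    return i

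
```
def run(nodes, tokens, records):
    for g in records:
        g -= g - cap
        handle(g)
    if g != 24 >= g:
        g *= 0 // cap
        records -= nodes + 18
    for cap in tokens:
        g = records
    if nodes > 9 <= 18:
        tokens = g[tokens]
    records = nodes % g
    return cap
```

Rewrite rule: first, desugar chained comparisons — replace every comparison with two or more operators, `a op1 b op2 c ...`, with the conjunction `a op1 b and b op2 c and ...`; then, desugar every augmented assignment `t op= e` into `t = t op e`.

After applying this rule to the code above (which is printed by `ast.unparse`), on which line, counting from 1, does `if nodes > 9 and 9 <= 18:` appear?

10

Transformed code:
def run(nodes, tokens, records):
    for g in records:
        g = g - (g - cap)
        handle(g)
    if g != 24 and 24 >= g:
        g = g * (0 // cap)
        records = records - (nodes + 18)
    for cap in tokens:
        g = records
    if nodes > 9 and 9 <= 18:
        tokens = g[tokens]
    records = nodes % g
    return cap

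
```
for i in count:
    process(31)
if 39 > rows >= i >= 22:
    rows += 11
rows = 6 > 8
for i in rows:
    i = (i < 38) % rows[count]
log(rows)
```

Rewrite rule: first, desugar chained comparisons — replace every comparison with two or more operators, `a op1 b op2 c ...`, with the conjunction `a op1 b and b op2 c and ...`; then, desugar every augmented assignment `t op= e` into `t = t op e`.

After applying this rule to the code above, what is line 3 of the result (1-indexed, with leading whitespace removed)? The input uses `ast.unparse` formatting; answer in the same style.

Transformed code:
for i in count:
    process(31)
if 39 > rows and rows >= i and (i >= 22):
    rows = rows + 11
rows = 6 > 8
for i in rows:
    i = (i < 38) % rows[count]
log(rows)

if 39 > rows and rows >= i and (i >= 22):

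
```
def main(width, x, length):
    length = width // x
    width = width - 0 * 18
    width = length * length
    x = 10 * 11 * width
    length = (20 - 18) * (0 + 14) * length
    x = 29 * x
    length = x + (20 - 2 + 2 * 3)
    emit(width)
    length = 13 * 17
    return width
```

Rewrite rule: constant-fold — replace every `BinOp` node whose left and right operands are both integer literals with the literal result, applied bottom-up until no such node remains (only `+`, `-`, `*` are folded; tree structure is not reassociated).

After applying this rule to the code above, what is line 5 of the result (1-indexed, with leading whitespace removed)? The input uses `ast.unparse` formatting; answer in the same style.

Transformed code:
def main(width, x, length):
    length = width // x
    width = width - 0
    width = length * length
    x = 110 * width
    length = 28 * length
    x = 29 * x
    length = x + 24
    emit(width)
    length = 221
    return width

x = 110 * width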